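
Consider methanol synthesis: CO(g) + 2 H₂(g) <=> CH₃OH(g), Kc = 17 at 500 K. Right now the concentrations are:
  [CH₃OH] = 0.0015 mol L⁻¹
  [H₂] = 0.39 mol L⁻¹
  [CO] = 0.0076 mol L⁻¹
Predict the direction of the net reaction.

forward (toward products)

Qc = [CH₃OH] / ([CO]·[H₂]²) = (0.0015) / ((0.0076)·(0.39)²) = 1.3
Qc = 1.3 < Kc = 17, so the forward reaction proceeds.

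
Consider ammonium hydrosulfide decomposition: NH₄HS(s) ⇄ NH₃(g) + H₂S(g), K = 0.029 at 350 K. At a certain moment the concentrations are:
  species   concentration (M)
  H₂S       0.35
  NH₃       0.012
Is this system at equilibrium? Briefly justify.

(NH₄HS is a pure solid — omitted from Q.)
Q = [NH₃]·[H₂S] = (0.012)·(0.35) = 0.0042
Q = 0.0042 < K = 0.029: net forward reaction.

no; Q < K, reaction proceeds forward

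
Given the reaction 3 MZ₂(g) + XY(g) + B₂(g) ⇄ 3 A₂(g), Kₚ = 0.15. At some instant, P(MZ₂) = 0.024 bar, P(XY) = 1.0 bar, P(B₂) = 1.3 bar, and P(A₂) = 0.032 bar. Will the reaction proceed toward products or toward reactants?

to the left

Qₚ = P(A₂)³ / (P(MZ₂)³·P(XY)·P(B₂)) = (0.032)³ / ((0.024)³·(1.0)·(1.3)) = 1.8
Qₚ = 1.8 > Kₚ = 0.15, so the reverse reaction proceeds.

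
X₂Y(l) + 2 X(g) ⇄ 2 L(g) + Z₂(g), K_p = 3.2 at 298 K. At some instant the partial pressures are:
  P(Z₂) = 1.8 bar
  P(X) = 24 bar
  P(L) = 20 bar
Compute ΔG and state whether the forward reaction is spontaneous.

(X₂Y is a pure liquid — omitted from Q_p.)
Q_p = P(L)²·P(Z₂) / P(X)² = (20)²·(1.8) / (24)² = 1.25
ΔG = RT ln(Q_p/K_p) = (8.314 J mol⁻¹ K⁻¹)(298 K) × ln(1.25/3.2)
   = (2.478 kJ/mol)(-0.9400) = -2.33 kJ/mol
ΔG < 0, so the forward reaction is spontaneous (proceeds forward).

ΔG = -2.33 kJ/mol; the forward reaction is spontaneous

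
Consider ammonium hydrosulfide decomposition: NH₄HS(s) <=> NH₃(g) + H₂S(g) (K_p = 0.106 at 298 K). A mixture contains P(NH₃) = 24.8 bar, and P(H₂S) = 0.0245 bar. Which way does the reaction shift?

(NH₄HS is a pure solid — omitted from Q_p.)
Q_p = P(NH₃)·P(H₂S) = (24.8)·(0.0245) = 0.608
Q_p = 0.608 > K_p = 0.106, so the reverse reaction proceeds.

toward reactants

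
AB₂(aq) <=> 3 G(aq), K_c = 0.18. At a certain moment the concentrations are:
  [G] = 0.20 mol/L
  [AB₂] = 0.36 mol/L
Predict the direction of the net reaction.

Q_c = [G]³ / [AB₂] = (0.20)³ / (0.36) = 0.022
Q_c = 0.022 < K_c = 0.18, so the forward reaction proceeds.

toward products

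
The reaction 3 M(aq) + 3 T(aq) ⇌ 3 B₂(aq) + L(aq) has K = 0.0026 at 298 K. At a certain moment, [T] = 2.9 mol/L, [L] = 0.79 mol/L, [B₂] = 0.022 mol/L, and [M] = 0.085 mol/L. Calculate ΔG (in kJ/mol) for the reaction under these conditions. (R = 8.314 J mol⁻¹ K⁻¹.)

ΔG = -3.80 kJ/mol

Q = [B₂]³·[L] / ([M]³·[T]³) = (0.022)³·(0.79) / ((0.085)³·(2.9)³) = 5.62e-4
ΔG = RT ln(Q/K) = (8.314 J mol⁻¹ K⁻¹)(298 K) × ln(5.62e-4/0.0026)
   = (2.478 kJ/mol)(-1.532) = -3.80 kJ/mol
ΔG < 0, so the forward reaction is spontaneous (proceeds forward).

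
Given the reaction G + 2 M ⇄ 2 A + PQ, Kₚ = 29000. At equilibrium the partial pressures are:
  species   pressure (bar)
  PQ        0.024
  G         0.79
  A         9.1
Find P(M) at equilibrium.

At equilibrium, Kₚ = P(A)²·P(PQ) / (P(G)·P(M)²) = 29000.
(9.1)²·(0.024) / ((0.79)·(P(M))²) = 29000
P(M)² = 8.67×10⁻⁵ ⇒ P(M) = 0.0093 bar

P(M) = 0.0093 bar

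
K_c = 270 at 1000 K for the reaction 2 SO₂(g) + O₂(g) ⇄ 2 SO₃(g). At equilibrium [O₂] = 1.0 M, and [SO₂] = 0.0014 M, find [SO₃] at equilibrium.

[SO₃] = 0.023 M

At equilibrium, K_c = [SO₃]² / ([SO₂]²·[O₂]) = 270.
([SO₃])² / ((0.0014)²·(1.0)) = 270
[SO₃]² = 5.29e-4 ⇒ [SO₃] = 0.023 M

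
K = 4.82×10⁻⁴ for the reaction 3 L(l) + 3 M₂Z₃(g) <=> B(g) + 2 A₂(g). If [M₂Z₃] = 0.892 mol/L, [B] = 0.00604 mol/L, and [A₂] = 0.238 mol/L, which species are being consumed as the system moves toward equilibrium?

none (at equilibrium)

(L is a pure liquid — omitted from Q.)
Q = [B]·[A₂]² / [M₂Z₃]³ = (0.00604)·(0.238)² / (0.892)³ = 4.82×10⁻⁴
Q = 4.82×10⁻⁴ = K; the system is at equilibrium.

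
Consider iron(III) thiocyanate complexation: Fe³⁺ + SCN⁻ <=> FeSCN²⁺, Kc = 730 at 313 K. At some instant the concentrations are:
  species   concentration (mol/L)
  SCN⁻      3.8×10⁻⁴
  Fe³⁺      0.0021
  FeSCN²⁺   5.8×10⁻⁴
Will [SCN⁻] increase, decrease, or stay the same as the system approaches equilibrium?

stay the same

Qc = [FeSCN²⁺] / ([Fe³⁺]·[SCN⁻]) = (5.8×10⁻⁴) / ((0.0021)·(3.8×10⁻⁴)) = 730
Qc = 730 = Kc; the system is at equilibrium.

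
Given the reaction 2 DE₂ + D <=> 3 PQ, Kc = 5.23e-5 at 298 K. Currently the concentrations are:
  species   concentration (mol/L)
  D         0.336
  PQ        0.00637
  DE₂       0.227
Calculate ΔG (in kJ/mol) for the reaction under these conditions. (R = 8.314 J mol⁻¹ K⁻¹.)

Qc = [PQ]³ / ([DE₂]²·[D]) = (0.00637)³ / ((0.227)²·(0.336)) = 1.49e-5
ΔG = RT ln(Qc/Kc) = (8.314 J mol⁻¹ K⁻¹)(298 K) × ln(1.49e-5/5.23e-5)
   = (2.478 kJ/mol)(-1.256) = -3.11 kJ/mol
ΔG < 0, so the forward reaction is spontaneous (proceeds forward).

ΔG = -3.11 kJ/mol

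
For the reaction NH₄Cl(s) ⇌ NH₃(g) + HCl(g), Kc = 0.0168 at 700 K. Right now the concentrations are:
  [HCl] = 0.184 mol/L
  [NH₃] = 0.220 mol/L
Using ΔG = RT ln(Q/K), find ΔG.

(NH₄Cl is a pure solid — omitted from Qc.)
Qc = [NH₃]·[HCl] = (0.220)·(0.184) = 0.0405
ΔG = RT ln(Qc/Kc) = (8.314 J mol⁻¹ K⁻¹)(700 K) × ln(0.0405/0.0168)
   = (5.820 kJ/mol)(0.8799) = 5.12 kJ/mol
ΔG > 0, so the forward reaction is non-spontaneous (proceeds in reverse).

ΔG = 5.12 kJ/mol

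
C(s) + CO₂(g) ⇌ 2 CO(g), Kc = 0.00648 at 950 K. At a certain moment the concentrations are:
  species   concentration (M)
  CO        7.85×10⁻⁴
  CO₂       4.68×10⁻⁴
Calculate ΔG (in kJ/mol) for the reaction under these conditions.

(C is a pure solid — omitted from Qc.)
Qc = [CO]² / [CO₂] = (7.85×10⁻⁴)² / (4.68×10⁻⁴) = 0.00132
ΔG = RT ln(Qc/Kc) = (8.314 J mol⁻¹ K⁻¹)(950 K) × ln(0.00132/0.00648)
   = (7.898 kJ/mol)(-1.591) = -12.6 kJ/mol
ΔG < 0, so the forward reaction is spontaneous (proceeds forward).

ΔG = -12.6 kJ/mol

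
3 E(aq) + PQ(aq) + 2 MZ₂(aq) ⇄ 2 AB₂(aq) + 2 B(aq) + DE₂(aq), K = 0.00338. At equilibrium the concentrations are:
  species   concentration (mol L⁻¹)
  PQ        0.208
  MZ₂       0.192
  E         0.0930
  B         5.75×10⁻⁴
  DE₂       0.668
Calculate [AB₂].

[AB₂] = 0.307 mol L⁻¹

At equilibrium, K = [AB₂]²·[B]²·[DE₂] / ([E]³·[PQ]·[MZ₂]²) = 0.00338.
([AB₂])²·(5.75×10⁻⁴)²·(0.668) / ((0.0930)³·(0.208)·(0.192)²) = 0.00338
[AB₂]² = 0.0944 ⇒ [AB₂] = 0.307 mol L⁻¹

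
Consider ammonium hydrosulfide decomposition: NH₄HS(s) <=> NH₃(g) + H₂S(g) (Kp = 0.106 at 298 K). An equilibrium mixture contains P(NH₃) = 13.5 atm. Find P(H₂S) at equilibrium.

(NH₄HS is a pure solid — omitted from Kp.)
At equilibrium, Kp = P(NH₃)·P(H₂S) = 0.106.
(13.5)·(P(H₂S)) = 0.106
P(H₂S) = 0.00785 atm

P(H₂S) = 0.00785 atm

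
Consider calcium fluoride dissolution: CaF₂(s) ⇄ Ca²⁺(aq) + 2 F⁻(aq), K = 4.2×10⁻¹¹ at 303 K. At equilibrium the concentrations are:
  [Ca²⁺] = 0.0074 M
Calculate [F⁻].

[F⁻] = 7.5×10⁻⁵ M

(CaF₂ is a pure solid — omitted from K.)
At equilibrium, K = [Ca²⁺]·[F⁻]² = 4.2×10⁻¹¹.
(0.0074)·([F⁻])² = 4.2×10⁻¹¹
[F⁻]² = 5.68×10⁻⁹ ⇒ [F⁻] = 7.5×10⁻⁵ M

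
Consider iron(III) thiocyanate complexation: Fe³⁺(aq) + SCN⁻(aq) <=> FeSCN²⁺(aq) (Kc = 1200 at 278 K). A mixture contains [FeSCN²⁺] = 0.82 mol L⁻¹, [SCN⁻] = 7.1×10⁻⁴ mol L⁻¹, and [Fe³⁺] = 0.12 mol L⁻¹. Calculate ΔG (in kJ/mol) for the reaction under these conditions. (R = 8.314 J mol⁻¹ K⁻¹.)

ΔG = 4.81 kJ/mol

Qc = [FeSCN²⁺] / ([Fe³⁺]·[SCN⁻]) = (0.82) / ((0.12)·(7.1×10⁻⁴)) = 9620
ΔG = RT ln(Qc/Kc) = (8.314 J mol⁻¹ K⁻¹)(278 K) × ln(9620/1200)
   = (2.311 kJ/mol)(2.082) = 4.81 kJ/mol
ΔG > 0, so the forward reaction is non-spontaneous (proceeds in reverse).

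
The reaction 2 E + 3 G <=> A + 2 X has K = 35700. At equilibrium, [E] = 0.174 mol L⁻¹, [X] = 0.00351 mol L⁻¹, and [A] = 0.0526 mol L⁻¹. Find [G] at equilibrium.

At equilibrium, K = [A]·[X]² / ([E]²·[G]³) = 35700.
(0.0526)·(0.00351)² / ((0.174)²·([G])³) = 35700
[G]³ = 6.00×10⁻¹⁰ ⇒ [G] = 8.43×10⁻⁴ mol L⁻¹

[G] = 8.43×10⁻⁴ mol L⁻¹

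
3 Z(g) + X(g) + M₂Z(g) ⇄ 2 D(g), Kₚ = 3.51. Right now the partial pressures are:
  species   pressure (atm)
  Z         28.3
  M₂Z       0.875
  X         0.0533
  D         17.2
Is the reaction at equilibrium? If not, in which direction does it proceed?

in the forward direction

Qₚ = P(D)² / (P(Z)³·P(X)·P(M₂Z)) = (17.2)² / ((28.3)³·(0.0533)·(0.875)) = 0.280
Qₚ = 0.280 < Kₚ = 3.51, so the forward reaction proceeds.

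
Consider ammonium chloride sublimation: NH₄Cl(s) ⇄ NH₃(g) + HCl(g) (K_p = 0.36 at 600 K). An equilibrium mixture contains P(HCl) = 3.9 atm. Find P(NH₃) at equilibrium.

(NH₄Cl is a pure solid — omitted from K_p.)
At equilibrium, K_p = P(NH₃)·P(HCl) = 0.36.
(P(NH₃))·(3.9) = 0.36
P(NH₃) = 0.0923 = 0.092 atm

P(NH₃) = 0.092 atm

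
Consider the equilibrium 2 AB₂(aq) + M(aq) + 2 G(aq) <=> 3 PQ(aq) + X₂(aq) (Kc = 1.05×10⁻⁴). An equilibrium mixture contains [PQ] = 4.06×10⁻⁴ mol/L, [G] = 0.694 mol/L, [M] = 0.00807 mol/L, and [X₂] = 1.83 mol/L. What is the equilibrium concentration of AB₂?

At equilibrium, Kc = [PQ]³·[X₂] / ([AB₂]²·[M]·[G]²) = 1.05×10⁻⁴.
(4.06×10⁻⁴)³·(1.83) / (([AB₂])²·(0.00807)·(0.694)²) = 1.05×10⁻⁴
[AB₂]² = 3.00×10⁻⁴ ⇒ [AB₂] = 0.0173 mol/L

[AB₂] = 0.0173 mol/L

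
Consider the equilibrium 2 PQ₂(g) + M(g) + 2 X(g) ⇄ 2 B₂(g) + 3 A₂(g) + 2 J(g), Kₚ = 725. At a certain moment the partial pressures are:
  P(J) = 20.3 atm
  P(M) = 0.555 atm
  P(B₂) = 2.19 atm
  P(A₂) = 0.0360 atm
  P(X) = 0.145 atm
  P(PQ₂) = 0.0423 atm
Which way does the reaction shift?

Qₚ = P(B₂)²·P(A₂)³·P(J)² / (P(PQ₂)²·P(M)·P(X)²) = (2.19)²·(0.0360)³·(20.3)² / ((0.0423)²·(0.555)·(0.145)²) = 4420
Qₚ = 4420 > Kₚ = 725, so the reverse reaction proceeds.

to the left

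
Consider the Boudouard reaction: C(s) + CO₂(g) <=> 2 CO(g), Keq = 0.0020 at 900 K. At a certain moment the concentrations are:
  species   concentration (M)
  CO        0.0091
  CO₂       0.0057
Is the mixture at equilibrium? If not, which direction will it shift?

no; Q > K, reaction proceeds in reverse

(C is a pure solid — omitted from Q.)
Q = [CO]² / [CO₂] = (0.0091)² / (0.0057) = 0.015
Q = 0.015 > Keq = 0.0020: net reverse reaction.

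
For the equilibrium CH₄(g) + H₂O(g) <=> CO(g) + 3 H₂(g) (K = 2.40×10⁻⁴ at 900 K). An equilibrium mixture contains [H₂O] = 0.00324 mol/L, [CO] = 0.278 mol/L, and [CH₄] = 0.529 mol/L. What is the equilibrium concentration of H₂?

[H₂] = 0.0114 mol/L

At equilibrium, K = [CO]·[H₂]³ / ([CH₄]·[H₂O]) = 2.40×10⁻⁴.
(0.278)·([H₂])³ / ((0.529)·(0.00324)) = 2.40×10⁻⁴
[H₂]³ = 1.48×10⁻⁶ ⇒ [H₂] = 0.0114 mol/L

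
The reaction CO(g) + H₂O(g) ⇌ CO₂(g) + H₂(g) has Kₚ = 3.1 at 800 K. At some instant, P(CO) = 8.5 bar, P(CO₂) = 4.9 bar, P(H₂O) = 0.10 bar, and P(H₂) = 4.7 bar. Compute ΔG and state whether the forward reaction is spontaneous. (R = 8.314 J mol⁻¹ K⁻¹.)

Qₚ = P(CO₂)·P(H₂) / (P(CO)·P(H₂O)) = (4.9)·(4.7) / ((8.5)·(0.10)) = 27.1
ΔG = RT ln(Qₚ/Kₚ) = (8.314 J mol⁻¹ K⁻¹)(800 K) × ln(27.1/3.1)
   = (6.651 kJ/mol)(2.168) = 14.4 kJ/mol
ΔG > 0, so the forward reaction is non-spontaneous (proceeds in reverse).

ΔG = 14.4 kJ/mol; the forward reaction is non-spontaneous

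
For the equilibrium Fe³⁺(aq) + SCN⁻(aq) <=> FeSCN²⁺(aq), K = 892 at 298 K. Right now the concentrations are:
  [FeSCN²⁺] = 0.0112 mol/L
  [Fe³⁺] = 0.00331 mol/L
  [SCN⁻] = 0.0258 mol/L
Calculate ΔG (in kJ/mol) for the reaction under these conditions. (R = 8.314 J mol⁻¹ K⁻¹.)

Q = [FeSCN²⁺] / ([Fe³⁺]·[SCN⁻]) = (0.0112) / ((0.00331)·(0.0258)) = 131
ΔG = RT ln(Q/K) = (8.314 J mol⁻¹ K⁻¹)(298 K) × ln(131/892)
   = (2.478 kJ/mol)(-1.918) = -4.75 kJ/mol
ΔG < 0, so the forward reaction is spontaneous (proceeds forward).

ΔG = -4.75 kJ/mol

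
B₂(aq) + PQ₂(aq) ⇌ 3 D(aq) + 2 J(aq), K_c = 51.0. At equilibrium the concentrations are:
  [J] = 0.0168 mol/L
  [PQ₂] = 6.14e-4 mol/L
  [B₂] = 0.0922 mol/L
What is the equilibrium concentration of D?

At equilibrium, K_c = [D]³·[J]² / ([B₂]·[PQ₂]) = 51.0.
([D])³·(0.0168)² / ((0.0922)·(6.14e-4)) = 51.0
[D]³ = 10.2 ⇒ [D] = 2.17 mol/L

[D] = 2.17 mol/L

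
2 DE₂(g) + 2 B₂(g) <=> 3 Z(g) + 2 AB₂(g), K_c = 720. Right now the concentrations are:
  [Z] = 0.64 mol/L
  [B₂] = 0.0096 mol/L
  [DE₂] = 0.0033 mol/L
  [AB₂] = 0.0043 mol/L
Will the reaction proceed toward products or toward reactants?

toward reactants

Q_c = [Z]³·[AB₂]² / ([DE₂]²·[B₂]²) = (0.64)³·(0.0043)² / ((0.0033)²·(0.0096)²) = 4800
Q_c = 4800 > K_c = 720, so the reverse reaction proceeds.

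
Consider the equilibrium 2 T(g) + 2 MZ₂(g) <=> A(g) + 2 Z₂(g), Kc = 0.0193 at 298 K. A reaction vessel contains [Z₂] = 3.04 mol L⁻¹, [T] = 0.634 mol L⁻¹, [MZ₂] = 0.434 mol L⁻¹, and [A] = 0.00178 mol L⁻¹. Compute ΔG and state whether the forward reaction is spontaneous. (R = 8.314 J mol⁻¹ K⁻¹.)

ΔG = 6.00 kJ/mol; the forward reaction is non-spontaneous

Qc = [A]·[Z₂]² / ([T]²·[MZ₂]²) = (0.00178)·(3.04)² / ((0.634)²·(0.434)²) = 0.217
ΔG = RT ln(Qc/Kc) = (8.314 J mol⁻¹ K⁻¹)(298 K) × ln(0.217/0.0193)
   = (2.478 kJ/mol)(2.420) = 6.00 kJ/mol
ΔG > 0, so the forward reaction is non-spontaneous (proceeds in reverse).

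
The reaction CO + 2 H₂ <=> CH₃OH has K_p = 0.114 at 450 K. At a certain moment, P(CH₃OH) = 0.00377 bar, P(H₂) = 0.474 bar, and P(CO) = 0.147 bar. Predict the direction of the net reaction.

at equilibrium

Q_p = P(CH₃OH) / (P(CO)·P(H₂)²) = (0.00377) / ((0.147)·(0.474)²) = 0.114
Q_p = 0.114 = K_p, so the system is already at equilibrium.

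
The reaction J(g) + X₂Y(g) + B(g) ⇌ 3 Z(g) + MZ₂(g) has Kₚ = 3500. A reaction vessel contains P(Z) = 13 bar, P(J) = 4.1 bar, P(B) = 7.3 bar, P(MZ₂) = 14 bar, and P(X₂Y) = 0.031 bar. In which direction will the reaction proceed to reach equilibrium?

Qₚ = P(Z)³·P(MZ₂) / (P(J)·P(X₂Y)·P(B)) = (13)³·(14) / ((4.1)·(0.031)·(7.3)) = 33000
Qₚ = 33000 > Kₚ = 3500, so the reverse reaction proceeds.

to the left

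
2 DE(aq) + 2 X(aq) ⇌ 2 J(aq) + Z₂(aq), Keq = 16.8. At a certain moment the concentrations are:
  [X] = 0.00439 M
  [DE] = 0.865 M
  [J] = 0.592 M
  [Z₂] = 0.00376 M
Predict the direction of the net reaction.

reverse (toward reactants)

Q = [J]²·[Z₂] / ([DE]²·[X]²) = (0.592)²·(0.00376) / ((0.865)²·(0.00439)²) = 91.4
Q = 91.4 > Keq = 16.8, so the reverse reaction proceeds.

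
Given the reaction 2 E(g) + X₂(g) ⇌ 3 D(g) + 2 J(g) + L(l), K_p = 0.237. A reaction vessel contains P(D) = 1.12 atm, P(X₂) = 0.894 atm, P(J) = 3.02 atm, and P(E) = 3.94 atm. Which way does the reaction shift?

to the left

(L is a pure liquid — omitted from Q_p.)
Q_p = P(D)³·P(J)² / (P(E)²·P(X₂)) = (1.12)³·(3.02)² / ((3.94)²·(0.894)) = 0.923
Q_p = 0.923 > K_p = 0.237, so the reverse reaction proceeds.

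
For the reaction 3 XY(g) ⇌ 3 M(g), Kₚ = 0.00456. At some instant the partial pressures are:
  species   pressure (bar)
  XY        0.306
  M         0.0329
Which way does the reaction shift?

forward (toward products)

Qₚ = P(M)³ / P(XY)³ = (0.0329)³ / (0.306)³ = 0.00124
Qₚ = 0.00124 < Kₚ = 0.00456, so the forward reaction proceeds.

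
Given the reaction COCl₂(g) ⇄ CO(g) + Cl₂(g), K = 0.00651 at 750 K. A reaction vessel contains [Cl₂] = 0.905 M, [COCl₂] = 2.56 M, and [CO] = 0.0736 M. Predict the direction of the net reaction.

Q = [CO]·[Cl₂] / [COCl₂] = (0.0736)·(0.905) / (2.56) = 0.0260
Q = 0.0260 > K = 0.00651, so the reverse reaction proceeds.

to the left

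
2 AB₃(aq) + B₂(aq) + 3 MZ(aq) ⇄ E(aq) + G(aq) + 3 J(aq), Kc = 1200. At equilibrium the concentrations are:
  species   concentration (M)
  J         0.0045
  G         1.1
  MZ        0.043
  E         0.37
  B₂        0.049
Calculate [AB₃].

At equilibrium, Kc = [E]·[G]·[J]³ / ([AB₃]²·[B₂]·[MZ]³) = 1200.
(0.37)·(1.1)·(0.0045)³ / (([AB₃])²·(0.049)·(0.043)³) = 1200
[AB₃]² = 7.93×10⁻⁶ ⇒ [AB₃] = 0.0028 M

[AB₃] = 0.0028 M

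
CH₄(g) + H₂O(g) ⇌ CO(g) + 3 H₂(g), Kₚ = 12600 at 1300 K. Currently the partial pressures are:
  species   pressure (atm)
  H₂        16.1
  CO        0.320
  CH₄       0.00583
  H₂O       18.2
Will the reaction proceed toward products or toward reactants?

Qₚ = P(CO)·P(H₂)³ / (P(CH₄)·P(H₂O)) = (0.320)·(16.1)³ / ((0.00583)·(18.2)) = 12600
Qₚ = 12600 = Kₚ, so the system is already at equilibrium.

neither direction; the system is at equilibrium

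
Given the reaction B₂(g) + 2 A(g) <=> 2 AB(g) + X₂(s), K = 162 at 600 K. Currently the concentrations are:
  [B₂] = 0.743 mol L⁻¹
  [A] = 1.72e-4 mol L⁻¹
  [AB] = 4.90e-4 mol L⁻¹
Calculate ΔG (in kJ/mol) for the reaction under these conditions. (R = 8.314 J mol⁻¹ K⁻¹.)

ΔG = -13.5 kJ/mol

(X₂ is a pure solid — omitted from Q.)
Q = [AB]² / ([B₂]·[A]²) = (4.90e-4)² / ((0.743)·(1.72e-4)²) = 10.9
ΔG = RT ln(Q/K) = (8.314 J mol⁻¹ K⁻¹)(600 K) × ln(10.9/162)
   = (4.988 kJ/mol)(-2.699) = -13.5 kJ/mol
ΔG < 0, so the forward reaction is spontaneous (proceeds forward).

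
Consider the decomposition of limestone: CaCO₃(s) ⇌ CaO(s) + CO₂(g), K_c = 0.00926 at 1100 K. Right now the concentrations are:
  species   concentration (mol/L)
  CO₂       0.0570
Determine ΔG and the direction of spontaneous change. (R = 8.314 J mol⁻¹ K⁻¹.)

ΔG = 16.6 kJ/mol; the forward reaction is non-spontaneous

(CaCO₃, CaO are pure solids — omitted from Q_c.)
Q_c = [CO₂] = 0.0570
ΔG = RT ln(Q_c/K_c) = (8.314 J mol⁻¹ K⁻¹)(1100 K) × ln(0.0570/0.00926)
   = (9.145 kJ/mol)(1.817) = 16.6 kJ/mol
ΔG > 0, so the forward reaction is non-spontaneous (proceeds in reverse).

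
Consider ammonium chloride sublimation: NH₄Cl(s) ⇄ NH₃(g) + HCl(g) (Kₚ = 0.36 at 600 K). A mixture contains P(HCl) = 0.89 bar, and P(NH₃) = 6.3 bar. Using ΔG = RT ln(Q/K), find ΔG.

(NH₄Cl is a pure solid — omitted from Qₚ.)
Qₚ = P(NH₃)·P(HCl) = (6.3)·(0.89) = 5.61
ΔG = RT ln(Qₚ/Kₚ) = (8.314 J mol⁻¹ K⁻¹)(600 K) × ln(5.61/0.36)
   = (4.988 kJ/mol)(2.746) = 13.7 kJ/mol
ΔG > 0, so the forward reaction is non-spontaneous (proceeds in reverse).

ΔG = 13.7 kJ/mol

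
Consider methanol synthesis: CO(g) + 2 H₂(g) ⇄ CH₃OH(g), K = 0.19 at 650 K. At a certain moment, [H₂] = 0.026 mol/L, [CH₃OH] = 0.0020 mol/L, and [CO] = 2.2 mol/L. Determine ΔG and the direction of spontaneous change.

ΔG = 10.6 kJ/mol; the forward reaction is non-spontaneous

Q = [CH₃OH] / ([CO]·[H₂]²) = (0.0020) / ((2.2)·(0.026)²) = 1.34
ΔG = RT ln(Q/K) = (8.314 J mol⁻¹ K⁻¹)(650 K) × ln(1.34/0.19)
   = (5.404 kJ/mol)(1.953) = 10.6 kJ/mol
ΔG > 0, so the forward reaction is non-spontaneous (proceeds in reverse).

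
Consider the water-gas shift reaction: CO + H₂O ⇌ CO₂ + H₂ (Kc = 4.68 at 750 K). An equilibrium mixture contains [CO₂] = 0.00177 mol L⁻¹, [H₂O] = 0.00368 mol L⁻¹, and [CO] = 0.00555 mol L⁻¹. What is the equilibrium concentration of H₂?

[H₂] = 0.0540 mol L⁻¹

At equilibrium, Kc = [CO₂]·[H₂] / ([CO]·[H₂O]) = 4.68.
(0.00177)·([H₂]) / ((0.00555)·(0.00368)) = 4.68
[H₂] = 0.0540 mol L⁻¹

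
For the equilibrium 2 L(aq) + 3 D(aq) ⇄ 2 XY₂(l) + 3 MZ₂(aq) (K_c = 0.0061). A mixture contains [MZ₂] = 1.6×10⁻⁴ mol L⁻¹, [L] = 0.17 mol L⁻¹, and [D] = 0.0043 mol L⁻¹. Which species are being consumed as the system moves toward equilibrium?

L, D (reactants)

(XY₂ is a pure liquid — omitted from Q_c.)
Q_c = [MZ₂]³ / ([L]²·[D]³) = (1.6×10⁻⁴)³ / ((0.17)²·(0.0043)³) = 0.0018
Q_c = 0.0018 < K_c = 0.0061: net forward reaction.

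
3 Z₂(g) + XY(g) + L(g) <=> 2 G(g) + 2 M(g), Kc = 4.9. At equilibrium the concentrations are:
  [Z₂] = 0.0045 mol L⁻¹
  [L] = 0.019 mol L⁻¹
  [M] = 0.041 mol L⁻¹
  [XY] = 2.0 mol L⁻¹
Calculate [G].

[G] = 0.0032 mol L⁻¹

At equilibrium, Kc = [G]²·[M]² / ([Z₂]³·[XY]·[L]) = 4.9.
([G])²·(0.041)² / ((0.0045)³·(2.0)·(0.019)) = 4.9
[G]² = 1.01e-5 ⇒ [G] = 0.0032 mol L⁻¹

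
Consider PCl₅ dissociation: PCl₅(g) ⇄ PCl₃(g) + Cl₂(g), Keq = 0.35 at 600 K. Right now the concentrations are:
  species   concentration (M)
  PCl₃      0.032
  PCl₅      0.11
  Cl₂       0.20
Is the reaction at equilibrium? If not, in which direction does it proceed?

forward (toward products)

Q = [PCl₃]·[Cl₂] / [PCl₅] = (0.032)·(0.20) / (0.11) = 0.058
Q = 0.058 < Keq = 0.35, so the forward reaction proceeds.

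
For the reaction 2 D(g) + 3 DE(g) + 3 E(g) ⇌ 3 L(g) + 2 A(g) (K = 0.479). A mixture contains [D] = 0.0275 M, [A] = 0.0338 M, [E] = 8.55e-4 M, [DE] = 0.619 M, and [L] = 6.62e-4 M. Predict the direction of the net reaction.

toward reactants

Q = [L]³·[A]² / ([D]²·[DE]³·[E]³) = (6.62e-4)³·(0.0338)² / ((0.0275)²·(0.619)³·(8.55e-4)³) = 2.96
Q = 2.96 > K = 0.479, so the reverse reaction proceeds.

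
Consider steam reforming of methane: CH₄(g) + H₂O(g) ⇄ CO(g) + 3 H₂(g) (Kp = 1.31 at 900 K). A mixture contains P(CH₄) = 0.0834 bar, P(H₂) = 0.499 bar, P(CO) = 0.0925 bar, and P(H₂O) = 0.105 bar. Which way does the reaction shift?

Qp = P(CO)·P(H₂)³ / (P(CH₄)·P(H₂O)) = (0.0925)·(0.499)³ / ((0.0834)·(0.105)) = 1.31
Qp = 1.31 = Kp, so the system is already at equilibrium.

at equilibrium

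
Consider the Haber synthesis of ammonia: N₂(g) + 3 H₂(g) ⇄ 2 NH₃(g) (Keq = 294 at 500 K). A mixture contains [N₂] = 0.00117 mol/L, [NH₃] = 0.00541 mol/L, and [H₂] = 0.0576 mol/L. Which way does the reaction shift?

Q = [NH₃]² / ([N₂]·[H₂]³) = (0.00541)² / ((0.00117)·(0.0576)³) = 131
Q = 131 < Keq = 294, so the forward reaction proceeds.

forward (toward products)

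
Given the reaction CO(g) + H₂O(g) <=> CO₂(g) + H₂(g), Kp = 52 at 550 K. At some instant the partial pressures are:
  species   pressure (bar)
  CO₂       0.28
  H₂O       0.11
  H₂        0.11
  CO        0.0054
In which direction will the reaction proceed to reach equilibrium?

Qp = P(CO₂)·P(H₂) / (P(CO)·P(H₂O)) = (0.28)·(0.11) / ((0.0054)·(0.11)) = 52
Qp = 52 = Kp, so the system is already at equilibrium.

at equilibrium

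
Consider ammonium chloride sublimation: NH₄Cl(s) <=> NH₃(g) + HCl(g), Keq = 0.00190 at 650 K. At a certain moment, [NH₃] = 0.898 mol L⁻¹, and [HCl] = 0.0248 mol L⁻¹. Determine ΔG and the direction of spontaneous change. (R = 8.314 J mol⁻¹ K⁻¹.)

ΔG = 13.3 kJ/mol; the forward reaction is non-spontaneous

(NH₄Cl is a pure solid — omitted from Q.)
Q = [NH₃]·[HCl] = (0.898)·(0.0248) = 0.0223
ΔG = RT ln(Q/Keq) = (8.314 J mol⁻¹ K⁻¹)(650 K) × ln(0.0223/0.00190)
   = (5.404 kJ/mol)(2.463) = 13.3 kJ/mol
ΔG > 0, so the forward reaction is non-spontaneous (proceeds in reverse).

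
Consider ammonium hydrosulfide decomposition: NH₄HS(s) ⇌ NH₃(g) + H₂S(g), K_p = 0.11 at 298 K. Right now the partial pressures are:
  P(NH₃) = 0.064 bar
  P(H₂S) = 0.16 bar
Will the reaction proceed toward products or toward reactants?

forward (toward products)

(NH₄HS is a pure solid — omitted from Q_p.)
Q_p = P(NH₃)·P(H₂S) = (0.064)·(0.16) = 0.010
Q_p = 0.010 < K_p = 0.11, so the forward reaction proceeds.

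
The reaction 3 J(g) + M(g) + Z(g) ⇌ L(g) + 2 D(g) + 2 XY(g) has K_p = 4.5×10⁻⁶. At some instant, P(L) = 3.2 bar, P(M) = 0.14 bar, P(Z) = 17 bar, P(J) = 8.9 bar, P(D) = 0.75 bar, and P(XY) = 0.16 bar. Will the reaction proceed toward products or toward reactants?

in the reverse direction

Q_p = P(L)·P(D)²·P(XY)² / (P(J)³·P(M)·P(Z)) = (3.2)·(0.75)²·(0.16)² / ((8.9)³·(0.14)·(17)) = 2.7×10⁻⁵
Q_p = 2.7×10⁻⁵ > K_p = 4.5×10⁻⁶, so the reverse reaction proceeds.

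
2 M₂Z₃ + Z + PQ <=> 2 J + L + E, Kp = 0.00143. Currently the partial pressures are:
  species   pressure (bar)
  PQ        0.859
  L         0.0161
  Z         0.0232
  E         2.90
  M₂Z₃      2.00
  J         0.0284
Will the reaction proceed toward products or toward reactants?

Qp = P(J)²·P(L)·P(E) / (P(M₂Z₃)²·P(Z)·P(PQ)) = (0.0284)²·(0.0161)·(2.90) / ((2.00)²·(0.0232)·(0.859)) = 4.72×10⁻⁴
Qp = 4.72×10⁻⁴ < Kp = 0.00143, so the forward reaction proceeds.

toward products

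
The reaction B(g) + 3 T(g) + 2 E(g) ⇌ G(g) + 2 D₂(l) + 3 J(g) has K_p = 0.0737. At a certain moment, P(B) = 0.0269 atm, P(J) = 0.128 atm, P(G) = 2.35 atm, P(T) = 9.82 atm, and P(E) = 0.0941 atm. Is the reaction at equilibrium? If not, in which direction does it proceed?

in the forward direction

(D₂ is a pure liquid — omitted from Q_p.)
Q_p = P(G)·P(J)³ / (P(B)·P(T)³·P(E)²) = (2.35)·(0.128)³ / ((0.0269)·(9.82)³·(0.0941)²) = 0.0218
Q_p = 0.0218 < K_p = 0.0737, so the forward reaction proceeds.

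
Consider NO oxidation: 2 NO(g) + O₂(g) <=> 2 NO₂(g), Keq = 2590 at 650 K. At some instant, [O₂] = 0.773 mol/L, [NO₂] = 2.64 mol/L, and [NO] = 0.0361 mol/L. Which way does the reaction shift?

toward reactants

Q = [NO₂]² / ([NO]²·[O₂]) = (2.64)² / ((0.0361)²·(0.773)) = 6920
Q = 6920 > Keq = 2590, so the reverse reaction proceeds.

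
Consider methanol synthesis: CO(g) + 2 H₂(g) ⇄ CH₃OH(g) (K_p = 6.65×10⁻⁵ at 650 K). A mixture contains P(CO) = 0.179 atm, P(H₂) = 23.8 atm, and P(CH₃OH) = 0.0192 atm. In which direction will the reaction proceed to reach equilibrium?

toward reactants

Q_p = P(CH₃OH) / (P(CO)·P(H₂)²) = (0.0192) / ((0.179)·(23.8)²) = 1.89×10⁻⁴
Q_p = 1.89×10⁻⁴ > K_p = 6.65×10⁻⁵, so the reverse reaction proceeds.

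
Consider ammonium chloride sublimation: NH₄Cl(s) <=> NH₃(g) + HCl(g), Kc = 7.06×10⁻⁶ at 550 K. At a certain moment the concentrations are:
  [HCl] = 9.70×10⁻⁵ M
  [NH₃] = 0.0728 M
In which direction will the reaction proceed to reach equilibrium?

at equilibrium

(NH₄Cl is a pure solid — omitted from Qc.)
Qc = [NH₃]·[HCl] = (0.0728)·(9.70×10⁻⁵) = 7.06×10⁻⁶
Qc = 7.06×10⁻⁶ = Kc, so the system is already at equilibrium.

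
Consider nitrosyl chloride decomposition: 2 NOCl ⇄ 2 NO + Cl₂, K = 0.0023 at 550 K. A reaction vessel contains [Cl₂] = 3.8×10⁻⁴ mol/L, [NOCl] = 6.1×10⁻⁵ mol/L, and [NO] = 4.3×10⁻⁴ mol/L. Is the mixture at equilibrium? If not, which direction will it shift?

no; Q > K, reaction proceeds in reverse

Q = [NO]²·[Cl₂] / [NOCl]² = (4.3×10⁻⁴)²·(3.8×10⁻⁴) / (6.1×10⁻⁵)² = 0.019
Q = 0.019 > K = 0.0023: net reverse reaction.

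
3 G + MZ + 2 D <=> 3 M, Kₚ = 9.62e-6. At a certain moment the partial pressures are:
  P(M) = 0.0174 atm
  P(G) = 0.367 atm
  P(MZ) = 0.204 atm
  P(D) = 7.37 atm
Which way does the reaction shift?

no net change (already at equilibrium)

Qₚ = P(M)³ / (P(G)³·P(MZ)·P(D)²) = (0.0174)³ / ((0.367)³·(0.204)·(7.37)²) = 9.62e-6
Qₚ = 9.62e-6 = Kₚ, so the system is already at equilibrium.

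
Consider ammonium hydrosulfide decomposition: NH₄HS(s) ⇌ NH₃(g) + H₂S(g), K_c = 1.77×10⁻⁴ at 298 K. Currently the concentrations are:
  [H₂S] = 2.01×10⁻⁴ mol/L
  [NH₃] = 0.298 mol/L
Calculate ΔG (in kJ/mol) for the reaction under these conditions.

(NH₄HS is a pure solid — omitted from Q_c.)
Q_c = [NH₃]·[H₂S] = (0.298)·(2.01×10⁻⁴) = 5.99×10⁻⁵
ΔG = RT ln(Q_c/K_c) = (8.314 J mol⁻¹ K⁻¹)(298 K) × ln(5.99×10⁻⁵/1.77×10⁻⁴)
   = (2.478 kJ/mol)(-1.083) = -2.68 kJ/mol
ΔG < 0, so the forward reaction is spontaneous (proceeds forward).

ΔG = -2.68 kJ/mol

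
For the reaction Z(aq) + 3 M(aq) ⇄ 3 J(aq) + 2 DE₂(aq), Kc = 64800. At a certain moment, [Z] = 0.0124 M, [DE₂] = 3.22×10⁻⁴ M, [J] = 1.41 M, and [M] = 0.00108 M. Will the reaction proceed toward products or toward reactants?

Qc = [J]³·[DE₂]² / ([Z]·[M]³) = (1.41)³·(3.22×10⁻⁴)² / ((0.0124)·(0.00108)³) = 18600
Qc = 18600 < Kc = 64800, so the forward reaction proceeds.

in the forward direction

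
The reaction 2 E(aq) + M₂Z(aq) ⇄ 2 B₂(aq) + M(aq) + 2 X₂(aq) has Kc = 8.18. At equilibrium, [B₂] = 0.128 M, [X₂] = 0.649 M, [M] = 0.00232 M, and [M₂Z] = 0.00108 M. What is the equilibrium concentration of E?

[E] = 0.0426 M

At equilibrium, Kc = [B₂]²·[M]·[X₂]² / ([E]²·[M₂Z]) = 8.18.
(0.128)²·(0.00232)·(0.649)² / (([E])²·(0.00108)) = 8.18
[E]² = 0.00181 ⇒ [E] = 0.0426 M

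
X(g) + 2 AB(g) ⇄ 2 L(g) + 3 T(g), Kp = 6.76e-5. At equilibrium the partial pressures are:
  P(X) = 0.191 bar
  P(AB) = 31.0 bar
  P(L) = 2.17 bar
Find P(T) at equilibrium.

P(T) = 0.138 bar

At equilibrium, Kp = P(L)²·P(T)³ / (P(X)·P(AB)²) = 6.76e-5.
(2.17)²·(P(T))³ / ((0.191)·(31.0)²) = 6.76e-5
P(T)³ = 0.00264 ⇒ P(T) = 0.138 bar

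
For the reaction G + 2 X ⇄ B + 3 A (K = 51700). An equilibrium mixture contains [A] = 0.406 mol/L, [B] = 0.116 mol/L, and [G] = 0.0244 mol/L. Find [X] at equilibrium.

[X] = 0.00248 mol/L

At equilibrium, K = [B]·[A]³ / ([G]·[X]²) = 51700.
(0.116)·(0.406)³ / ((0.0244)·([X])²) = 51700
[X]² = 6.15e-6 ⇒ [X] = 0.00248 mol/L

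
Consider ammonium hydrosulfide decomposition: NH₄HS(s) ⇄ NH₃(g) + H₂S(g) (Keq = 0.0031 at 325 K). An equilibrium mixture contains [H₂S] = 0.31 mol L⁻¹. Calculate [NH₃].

[NH₃] = 0.010 mol L⁻¹

(NH₄HS is a pure solid — omitted from Keq.)
At equilibrium, Keq = [NH₃]·[H₂S] = 0.0031.
([NH₃])·(0.31) = 0.0031
[NH₃] = 0.0100 = 0.010 mol L⁻¹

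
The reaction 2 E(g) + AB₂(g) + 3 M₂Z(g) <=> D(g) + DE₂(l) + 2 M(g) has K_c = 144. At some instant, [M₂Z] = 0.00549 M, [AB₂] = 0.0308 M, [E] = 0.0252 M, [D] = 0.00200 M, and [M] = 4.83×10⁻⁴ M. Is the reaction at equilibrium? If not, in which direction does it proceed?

at equilibrium

(DE₂ is a pure liquid — omitted from Q_c.)
Q_c = [D]·[M]² / ([E]²·[AB₂]·[M₂Z]³) = (0.00200)·(4.83×10⁻⁴)² / ((0.0252)²·(0.0308)·(0.00549)³) = 144
Q_c = 144 = K_c, so the system is already at equilibrium.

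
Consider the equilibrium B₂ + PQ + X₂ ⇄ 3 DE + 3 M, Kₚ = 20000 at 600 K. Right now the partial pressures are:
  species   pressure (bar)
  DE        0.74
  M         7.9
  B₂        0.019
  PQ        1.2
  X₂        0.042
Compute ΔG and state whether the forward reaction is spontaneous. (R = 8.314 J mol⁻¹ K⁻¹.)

ΔG = 11.7 kJ/mol; the forward reaction is non-spontaneous

Qₚ = P(DE)³·P(M)³ / (P(B₂)·P(PQ)·P(X₂)) = (0.74)³·(7.9)³ / ((0.019)·(1.2)·(0.042)) = 2.09e5
ΔG = RT ln(Qₚ/Kₚ) = (8.314 J mol⁻¹ K⁻¹)(600 K) × ln(2.09e5/20000)
   = (4.988 kJ/mol)(2.347) = 11.7 kJ/mol
ΔG > 0, so the forward reaction is non-spontaneous (proceeds in reverse).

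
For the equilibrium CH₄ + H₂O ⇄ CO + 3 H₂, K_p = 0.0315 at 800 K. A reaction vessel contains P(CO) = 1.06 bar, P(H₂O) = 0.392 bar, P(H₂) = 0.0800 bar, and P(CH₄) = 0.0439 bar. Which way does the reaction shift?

at equilibrium

Q_p = P(CO)·P(H₂)³ / (P(CH₄)·P(H₂O)) = (1.06)·(0.0800)³ / ((0.0439)·(0.392)) = 0.0315
Q_p = 0.0315 = K_p, so the system is already at equilibrium.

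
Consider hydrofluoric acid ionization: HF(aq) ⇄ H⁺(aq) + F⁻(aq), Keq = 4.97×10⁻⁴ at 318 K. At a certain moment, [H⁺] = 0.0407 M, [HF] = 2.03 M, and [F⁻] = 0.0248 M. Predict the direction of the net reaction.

at equilibrium

Q = [H⁺]·[F⁻] / [HF] = (0.0407)·(0.0248) / (2.03) = 4.97×10⁻⁴
Q = 4.97×10⁻⁴ = Keq, so the system is already at equilibrium.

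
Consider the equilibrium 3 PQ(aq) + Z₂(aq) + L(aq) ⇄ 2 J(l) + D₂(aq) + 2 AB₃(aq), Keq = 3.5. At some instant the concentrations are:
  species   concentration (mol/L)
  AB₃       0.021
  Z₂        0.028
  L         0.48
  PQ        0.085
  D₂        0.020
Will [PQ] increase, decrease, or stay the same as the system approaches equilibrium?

(J is a pure liquid — omitted from Q.)
Q = [D₂]·[AB₃]² / ([PQ]³·[Z₂]·[L]) = (0.020)·(0.021)² / ((0.085)³·(0.028)·(0.48)) = 1.1
Q = 1.1 < Keq = 3.5: net forward reaction.
PQ is a reactant, so it decreases.

decrease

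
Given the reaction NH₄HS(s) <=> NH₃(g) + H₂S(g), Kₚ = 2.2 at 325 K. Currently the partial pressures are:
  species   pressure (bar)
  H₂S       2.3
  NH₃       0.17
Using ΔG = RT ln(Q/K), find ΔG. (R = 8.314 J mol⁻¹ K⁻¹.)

(NH₄HS is a pure solid — omitted from Qₚ.)
Qₚ = P(NH₃)·P(H₂S) = (0.17)·(2.3) = 0.391
ΔG = RT ln(Qₚ/Kₚ) = (8.314 J mol⁻¹ K⁻¹)(325 K) × ln(0.391/2.2)
   = (2.702 kJ/mol)(-1.728) = -4.67 kJ/mol
ΔG < 0, so the forward reaction is spontaneous (proceeds forward).

ΔG = -4.67 kJ/mol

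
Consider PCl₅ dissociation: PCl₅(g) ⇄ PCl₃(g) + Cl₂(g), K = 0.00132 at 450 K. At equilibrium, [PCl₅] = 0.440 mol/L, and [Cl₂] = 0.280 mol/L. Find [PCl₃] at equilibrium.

At equilibrium, K = [PCl₃]·[Cl₂] / [PCl₅] = 0.00132.
([PCl₃])·(0.280) / (0.440) = 0.00132
[PCl₃] = 0.00207 mol/L

[PCl₃] = 0.00207 mol/L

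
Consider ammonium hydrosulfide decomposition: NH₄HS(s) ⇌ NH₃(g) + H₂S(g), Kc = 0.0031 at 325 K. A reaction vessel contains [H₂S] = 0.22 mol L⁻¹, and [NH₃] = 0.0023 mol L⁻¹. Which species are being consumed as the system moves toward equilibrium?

(NH₄HS is a pure solid — omitted from Qc.)
Qc = [NH₃]·[H₂S] = (0.0023)·(0.22) = 5.1×10⁻⁴
Qc = 5.1×10⁻⁴ < Kc = 0.0031: net forward reaction.

NH₄HS (reactants)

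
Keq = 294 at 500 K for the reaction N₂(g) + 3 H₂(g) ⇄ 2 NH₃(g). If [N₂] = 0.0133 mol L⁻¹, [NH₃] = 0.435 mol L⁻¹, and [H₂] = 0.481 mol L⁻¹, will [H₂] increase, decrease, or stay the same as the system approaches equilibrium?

Q = [NH₃]² / ([N₂]·[H₂]³) = (0.435)² / ((0.0133)·(0.481)³) = 128
Q = 128 < Keq = 294: net forward reaction.
H₂ is a reactant, so it decreases.

decrease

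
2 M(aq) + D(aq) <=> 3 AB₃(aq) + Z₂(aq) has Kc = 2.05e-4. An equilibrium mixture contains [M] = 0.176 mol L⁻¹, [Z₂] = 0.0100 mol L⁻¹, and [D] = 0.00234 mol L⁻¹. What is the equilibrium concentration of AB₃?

At equilibrium, Kc = [AB₃]³·[Z₂] / ([M]²·[D]) = 2.05e-4.
([AB₃])³·(0.0100) / ((0.176)²·(0.00234)) = 2.05e-4
[AB₃]³ = 1.49e-6 ⇒ [AB₃] = 0.0114 mol L⁻¹

[AB₃] = 0.0114 mol L⁻¹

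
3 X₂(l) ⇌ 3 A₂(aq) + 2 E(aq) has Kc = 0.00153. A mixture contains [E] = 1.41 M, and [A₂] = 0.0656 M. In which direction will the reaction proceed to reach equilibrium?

forward (toward products)

(X₂ is a pure liquid — omitted from Qc.)
Qc = [A₂]³·[E]² = (0.0656)³·(1.41)² = 5.61e-4
Qc = 5.61e-4 < Kc = 0.00153, so the forward reaction proceeds.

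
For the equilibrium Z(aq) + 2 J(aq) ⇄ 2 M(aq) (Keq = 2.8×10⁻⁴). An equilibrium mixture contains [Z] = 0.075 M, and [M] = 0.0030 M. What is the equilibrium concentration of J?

At equilibrium, Keq = [M]² / ([Z]·[J]²) = 2.8×10⁻⁴.
(0.0030)² / ((0.075)·([J])²) = 2.8×10⁻⁴
[J]² = 0.429 ⇒ [J] = 0.65 M

[J] = 0.65 M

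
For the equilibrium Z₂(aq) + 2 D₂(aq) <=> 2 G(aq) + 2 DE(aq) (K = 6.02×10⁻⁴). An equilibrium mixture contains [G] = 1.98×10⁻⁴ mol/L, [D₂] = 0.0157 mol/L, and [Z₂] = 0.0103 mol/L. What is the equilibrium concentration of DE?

[DE] = 0.197 mol/L

At equilibrium, K = [G]²·[DE]² / ([Z₂]·[D₂]²) = 6.02×10⁻⁴.
(1.98×10⁻⁴)²·([DE])² / ((0.0103)·(0.0157)²) = 6.02×10⁻⁴
[DE]² = 0.0390 ⇒ [DE] = 0.197 mol/L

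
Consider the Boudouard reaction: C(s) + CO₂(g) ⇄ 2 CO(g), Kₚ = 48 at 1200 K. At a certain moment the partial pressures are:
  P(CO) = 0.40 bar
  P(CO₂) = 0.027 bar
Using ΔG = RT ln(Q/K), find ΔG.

(C is a pure solid — omitted from Qₚ.)
Qₚ = P(CO)² / P(CO₂) = (0.40)² / (0.027) = 5.93
ΔG = RT ln(Qₚ/Kₚ) = (8.314 J mol⁻¹ K⁻¹)(1200 K) × ln(5.93/48)
   = (9.977 kJ/mol)(-2.091) = -20.9 kJ/mol
ΔG < 0, so the forward reaction is spontaneous (proceeds forward).

ΔG = -20.9 kJ/mol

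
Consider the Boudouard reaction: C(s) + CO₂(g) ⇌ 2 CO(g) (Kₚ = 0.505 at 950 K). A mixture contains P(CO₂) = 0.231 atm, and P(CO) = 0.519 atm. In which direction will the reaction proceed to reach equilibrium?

reverse (toward reactants)

(C is a pure solid — omitted from Qₚ.)
Qₚ = P(CO)² / P(CO₂) = (0.519)² / (0.231) = 1.17
Qₚ = 1.17 > Kₚ = 0.505, so the reverse reaction proceeds.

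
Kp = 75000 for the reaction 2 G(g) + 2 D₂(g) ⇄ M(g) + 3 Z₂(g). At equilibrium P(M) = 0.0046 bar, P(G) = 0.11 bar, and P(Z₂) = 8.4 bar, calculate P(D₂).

P(D₂) = 0.055 bar

At equilibrium, Kp = P(M)·P(Z₂)³ / (P(G)²·P(D₂)²) = 75000.
(0.0046)·(8.4)³ / ((0.11)²·(P(D₂))²) = 75000
P(D₂)² = 0.00300 ⇒ P(D₂) = 0.055 bar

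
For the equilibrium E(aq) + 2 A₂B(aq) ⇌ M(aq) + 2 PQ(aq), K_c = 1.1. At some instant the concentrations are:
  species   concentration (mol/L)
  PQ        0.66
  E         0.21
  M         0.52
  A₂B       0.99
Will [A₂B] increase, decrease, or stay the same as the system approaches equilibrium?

Q_c = [M]·[PQ]² / ([E]·[A₂B]²) = (0.52)·(0.66)² / ((0.21)·(0.99)²) = 1.1
Q_c = 1.1 = K_c; the system is at equilibrium.

stay the same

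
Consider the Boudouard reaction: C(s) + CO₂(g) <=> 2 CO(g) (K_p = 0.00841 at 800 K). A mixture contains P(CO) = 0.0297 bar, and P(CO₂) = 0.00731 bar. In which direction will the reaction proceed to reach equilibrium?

(C is a pure solid — omitted from Q_p.)
Q_p = P(CO)² / P(CO₂) = (0.0297)² / (0.00731) = 0.121
Q_p = 0.121 > K_p = 0.00841, so the reverse reaction proceeds.

to the left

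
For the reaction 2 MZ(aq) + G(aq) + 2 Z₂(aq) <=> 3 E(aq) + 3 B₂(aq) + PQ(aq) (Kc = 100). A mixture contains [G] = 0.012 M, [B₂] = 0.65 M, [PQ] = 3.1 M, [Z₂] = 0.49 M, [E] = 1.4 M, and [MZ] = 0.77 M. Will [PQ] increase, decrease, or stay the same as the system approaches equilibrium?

Qc = [E]³·[B₂]³·[PQ] / ([MZ]²·[G]·[Z₂]²) = (1.4)³·(0.65)³·(3.1) / ((0.77)²·(0.012)·(0.49)²) = 1400
Qc = 1400 > Kc = 100: net reverse reaction.
PQ is a product, so it decreases.

decrease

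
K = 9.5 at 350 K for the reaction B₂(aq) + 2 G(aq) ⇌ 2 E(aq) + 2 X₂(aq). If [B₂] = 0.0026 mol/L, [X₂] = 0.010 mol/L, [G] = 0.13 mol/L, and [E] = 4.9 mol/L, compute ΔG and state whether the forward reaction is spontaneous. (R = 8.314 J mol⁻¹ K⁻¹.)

ΔG = 5.09 kJ/mol; the forward reaction is non-spontaneous

Q = [E]²·[X₂]² / ([B₂]·[G]²) = (4.9)²·(0.010)² / ((0.0026)·(0.13)²) = 54.6
ΔG = RT ln(Q/K) = (8.314 J mol⁻¹ K⁻¹)(350 K) × ln(54.6/9.5)
   = (2.910 kJ/mol)(1.749) = 5.09 kJ/mol
ΔG > 0, so the forward reaction is non-spontaneous (proceeds in reverse).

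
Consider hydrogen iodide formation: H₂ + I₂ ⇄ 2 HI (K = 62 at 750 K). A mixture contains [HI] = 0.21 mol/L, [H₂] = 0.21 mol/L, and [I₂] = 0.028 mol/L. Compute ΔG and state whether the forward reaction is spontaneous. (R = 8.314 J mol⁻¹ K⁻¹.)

ΔG = -13.2 kJ/mol; the forward reaction is spontaneous

Q = [HI]² / ([H₂]·[I₂]) = (0.21)² / ((0.21)·(0.028)) = 7.50
ΔG = RT ln(Q/K) = (8.314 J mol⁻¹ K⁻¹)(750 K) × ln(7.50/62)
   = (6.236 kJ/mol)(-2.112) = -13.2 kJ/mol
ΔG < 0, so the forward reaction is spontaneous (proceeds forward).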